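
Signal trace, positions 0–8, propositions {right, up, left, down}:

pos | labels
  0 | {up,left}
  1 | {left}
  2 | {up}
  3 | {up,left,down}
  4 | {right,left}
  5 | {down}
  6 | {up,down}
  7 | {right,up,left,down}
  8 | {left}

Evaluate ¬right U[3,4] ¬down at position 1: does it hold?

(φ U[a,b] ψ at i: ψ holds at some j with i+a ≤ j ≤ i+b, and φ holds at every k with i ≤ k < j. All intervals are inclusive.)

Yes

Need some j in [4,5] with ¬down, and ¬right at every k in [1,j-1].
  j=4: ¬down holds; ¬right holds at every k in [1,3] → satisfied.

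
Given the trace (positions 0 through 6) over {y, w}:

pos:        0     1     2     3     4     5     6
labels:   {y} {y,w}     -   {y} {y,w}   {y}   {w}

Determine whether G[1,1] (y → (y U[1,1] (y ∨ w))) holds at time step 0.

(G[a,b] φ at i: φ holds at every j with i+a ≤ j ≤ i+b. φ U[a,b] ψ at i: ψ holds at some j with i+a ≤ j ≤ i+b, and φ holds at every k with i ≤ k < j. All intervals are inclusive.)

Check (y → (y U[1,1] (y ∨ w))) at every j in [1,1]:
  j=1: antecedent true; consequent fails → ✗
Fails at j=1 → formula fails.

No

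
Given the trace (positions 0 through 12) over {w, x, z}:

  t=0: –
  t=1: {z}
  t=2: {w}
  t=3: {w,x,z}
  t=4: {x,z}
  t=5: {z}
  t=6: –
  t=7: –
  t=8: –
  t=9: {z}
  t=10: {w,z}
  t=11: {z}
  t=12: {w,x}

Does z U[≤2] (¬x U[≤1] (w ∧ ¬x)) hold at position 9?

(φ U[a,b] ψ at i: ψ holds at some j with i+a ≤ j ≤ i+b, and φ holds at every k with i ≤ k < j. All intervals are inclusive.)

True

Need some j in [9,11] with (¬x U[≤1] (w ∧ ¬x)), and z at every k in [9,j-1].
  j=9: (¬x U[≤1] (w ∧ ¬x)) holds; no prefix to check → satisfied.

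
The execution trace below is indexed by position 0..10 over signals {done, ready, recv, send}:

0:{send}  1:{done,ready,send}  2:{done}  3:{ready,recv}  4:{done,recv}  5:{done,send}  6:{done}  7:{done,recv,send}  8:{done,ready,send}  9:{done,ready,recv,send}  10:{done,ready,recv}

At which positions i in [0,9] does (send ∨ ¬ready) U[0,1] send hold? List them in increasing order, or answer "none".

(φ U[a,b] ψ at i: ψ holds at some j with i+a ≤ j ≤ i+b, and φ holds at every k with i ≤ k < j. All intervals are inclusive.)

Evaluate at each i in [0,9]:
  i=0: ✓ (rhs at j=0)
  i=1: ✓ (rhs at j=1)
  i=2: ✗ (no rhs in [2,3])
  i=3: ✗ (no rhs in [3,4])
  i=4: ✓ (rhs at j=5; lhs holds on [4,4])
  i=5: ✓ (rhs at j=5)
  i=6: ✓ (rhs at j=7; lhs holds on [6,6])
  i=7: ✓ (rhs at j=7)
  i=8: ✓ (rhs at j=8)
  i=9: ✓ (rhs at j=9)

0, 1, 4, 5, 6, 7, 8, 9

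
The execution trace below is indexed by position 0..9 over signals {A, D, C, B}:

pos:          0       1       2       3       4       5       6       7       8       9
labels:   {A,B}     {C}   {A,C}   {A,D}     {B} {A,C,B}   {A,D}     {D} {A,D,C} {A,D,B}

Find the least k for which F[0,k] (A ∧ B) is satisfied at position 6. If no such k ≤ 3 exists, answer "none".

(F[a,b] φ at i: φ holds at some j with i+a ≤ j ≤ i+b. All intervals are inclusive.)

Scan j = 6,7,… for (A ∧ B):
  j=6: fails
  j=7: fails
  j=8: fails
  j=9: holds
First hit at j=9, so smallest k = 9-6 = 3.

3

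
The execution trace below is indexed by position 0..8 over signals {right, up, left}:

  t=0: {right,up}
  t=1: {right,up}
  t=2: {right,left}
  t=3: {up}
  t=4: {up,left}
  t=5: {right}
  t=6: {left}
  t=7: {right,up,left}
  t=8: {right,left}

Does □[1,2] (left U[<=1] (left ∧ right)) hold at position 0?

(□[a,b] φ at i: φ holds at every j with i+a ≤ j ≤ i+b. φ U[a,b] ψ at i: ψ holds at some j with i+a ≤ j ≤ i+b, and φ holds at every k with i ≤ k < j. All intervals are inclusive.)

False

Check (left U[<=1] (left ∧ right)) at every j in [1,2]:
  j=1: fails
  j=2: holds
Fails at j=1 → formula fails.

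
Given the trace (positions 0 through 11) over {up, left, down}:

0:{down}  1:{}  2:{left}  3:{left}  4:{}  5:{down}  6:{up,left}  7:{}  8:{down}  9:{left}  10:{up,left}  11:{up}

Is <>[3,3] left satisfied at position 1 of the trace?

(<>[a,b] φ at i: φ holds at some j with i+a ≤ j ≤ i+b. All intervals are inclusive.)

Does not hold

Check left at each j in [4,4]:
  j=4: false
No position in the window satisfies it → formula fails.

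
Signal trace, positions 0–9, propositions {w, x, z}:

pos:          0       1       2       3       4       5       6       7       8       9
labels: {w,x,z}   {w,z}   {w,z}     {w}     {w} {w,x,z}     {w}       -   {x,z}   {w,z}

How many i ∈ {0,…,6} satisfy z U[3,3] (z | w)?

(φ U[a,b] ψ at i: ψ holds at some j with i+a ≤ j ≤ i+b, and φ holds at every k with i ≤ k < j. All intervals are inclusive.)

Evaluate at each i in [0,6]:
  i=0: ✓ (rhs at j=3; lhs holds on [0,2])
  i=1: ✗ (lhs fails at k=3 before rhs at j=4)
  i=2: ✗ (lhs fails at k=3 before rhs at j=5)
  i=3: ✗ (lhs fails at k=3 before rhs at j=6)
  i=4: ✗ (no rhs in [7,7])
  i=5: ✗ (lhs fails at k=6 before rhs at j=8)
  i=6: ✗ (lhs fails at k=6 before rhs at j=9)
Positions where it holds: {0} → 1.

1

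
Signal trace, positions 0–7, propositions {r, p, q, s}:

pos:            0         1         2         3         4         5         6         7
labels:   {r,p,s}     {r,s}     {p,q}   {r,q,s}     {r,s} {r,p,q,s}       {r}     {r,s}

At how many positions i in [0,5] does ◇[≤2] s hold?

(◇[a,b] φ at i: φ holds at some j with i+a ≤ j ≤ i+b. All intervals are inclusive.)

Evaluate at each i in [0,5]:
  i=0: ✓ (witness j=0)
  i=1: ✓ (witness j=1)
  i=2: ✓ (witness j=3)
  i=3: ✓ (witness j=3)
  i=4: ✓ (witness j=4)
  i=5: ✓ (witness j=5)
Positions where it holds: {0, 1, 2, 3, 4, 5} → 6.

6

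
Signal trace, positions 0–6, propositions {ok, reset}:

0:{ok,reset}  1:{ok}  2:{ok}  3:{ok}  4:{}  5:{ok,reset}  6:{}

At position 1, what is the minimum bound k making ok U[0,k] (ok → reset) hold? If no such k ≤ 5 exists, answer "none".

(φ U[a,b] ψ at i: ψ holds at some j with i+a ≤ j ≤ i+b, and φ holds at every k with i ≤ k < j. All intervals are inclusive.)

3

Need earliest j ≥ 1 with (ok → reset), and ok at every k in [1,j-1].
  j=1: rhs fails.
  j=2: rhs fails.
  j=3: rhs fails.
  j=4: rhs holds; lhs holds on [1,3]. k = 3.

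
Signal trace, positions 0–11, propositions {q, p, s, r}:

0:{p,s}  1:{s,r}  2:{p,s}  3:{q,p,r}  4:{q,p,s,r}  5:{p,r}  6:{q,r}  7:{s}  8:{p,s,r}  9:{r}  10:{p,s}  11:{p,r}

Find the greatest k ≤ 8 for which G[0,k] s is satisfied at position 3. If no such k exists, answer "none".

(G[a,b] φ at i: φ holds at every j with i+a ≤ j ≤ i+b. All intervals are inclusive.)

none

s must hold from j=3 onward; find where it first fails.
  j=3: fails → no k works.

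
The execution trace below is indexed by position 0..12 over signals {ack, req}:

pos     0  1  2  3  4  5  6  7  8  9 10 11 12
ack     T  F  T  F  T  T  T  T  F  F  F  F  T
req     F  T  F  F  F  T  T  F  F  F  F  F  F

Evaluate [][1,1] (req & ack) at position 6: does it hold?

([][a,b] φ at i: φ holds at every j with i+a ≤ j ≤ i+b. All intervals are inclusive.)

Check (req & ack) at every j in [7,7]:
  j=7: false
Fails at j=7 → formula fails.

False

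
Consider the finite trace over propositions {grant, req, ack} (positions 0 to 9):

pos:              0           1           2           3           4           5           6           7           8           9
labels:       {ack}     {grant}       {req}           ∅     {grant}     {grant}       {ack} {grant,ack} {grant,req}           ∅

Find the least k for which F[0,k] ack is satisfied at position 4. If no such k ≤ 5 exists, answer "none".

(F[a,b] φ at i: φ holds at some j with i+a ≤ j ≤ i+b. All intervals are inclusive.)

Scan j = 4,5,… for ack:
  j=4: fails
  j=5: fails
  j=6: holds
First hit at j=6, so smallest k = 6-4 = 2.

2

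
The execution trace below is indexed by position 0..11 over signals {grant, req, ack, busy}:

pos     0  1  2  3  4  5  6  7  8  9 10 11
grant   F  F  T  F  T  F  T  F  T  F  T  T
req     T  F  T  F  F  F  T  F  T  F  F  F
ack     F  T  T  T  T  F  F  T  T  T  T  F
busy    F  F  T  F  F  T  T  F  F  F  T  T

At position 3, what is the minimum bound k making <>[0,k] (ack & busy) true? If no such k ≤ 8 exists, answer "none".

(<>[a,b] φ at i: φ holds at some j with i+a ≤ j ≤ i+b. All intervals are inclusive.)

Scan j = 3,4,… for (ack & busy):
  j=3: fails
  j=4: fails
  j=5: fails
  j=6: fails
  j=7: fails
  j=8: fails
  j=9: fails
  j=10: holds
First hit at j=10, so smallest k = 10-3 = 7.

7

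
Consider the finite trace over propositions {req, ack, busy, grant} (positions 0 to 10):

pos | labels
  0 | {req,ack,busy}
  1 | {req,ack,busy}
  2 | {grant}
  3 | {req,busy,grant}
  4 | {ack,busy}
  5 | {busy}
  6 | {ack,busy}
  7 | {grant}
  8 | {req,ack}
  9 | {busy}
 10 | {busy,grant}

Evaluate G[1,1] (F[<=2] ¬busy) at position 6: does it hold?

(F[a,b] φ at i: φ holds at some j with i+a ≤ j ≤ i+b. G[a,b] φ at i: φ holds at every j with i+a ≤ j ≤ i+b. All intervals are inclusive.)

Check F[<=2] ¬busy at every j in [7,7]:
  j=7: holds (witness at 7)
All positions satisfy it → formula holds.

Holds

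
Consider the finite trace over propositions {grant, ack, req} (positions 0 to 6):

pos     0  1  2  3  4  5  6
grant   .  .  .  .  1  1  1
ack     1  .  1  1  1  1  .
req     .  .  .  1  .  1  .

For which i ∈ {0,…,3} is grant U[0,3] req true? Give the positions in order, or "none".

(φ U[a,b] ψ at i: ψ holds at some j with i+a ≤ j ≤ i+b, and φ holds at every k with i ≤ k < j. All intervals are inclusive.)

Evaluate at each i in [0,3]:
  i=0: ✗ (lhs fails at k=0 before rhs at j=3)
  i=1: ✗ (lhs fails at k=1 before rhs at j=3)
  i=2: ✗ (lhs fails at k=2 before rhs at j=3)
  i=3: ✓ (rhs at j=3)

3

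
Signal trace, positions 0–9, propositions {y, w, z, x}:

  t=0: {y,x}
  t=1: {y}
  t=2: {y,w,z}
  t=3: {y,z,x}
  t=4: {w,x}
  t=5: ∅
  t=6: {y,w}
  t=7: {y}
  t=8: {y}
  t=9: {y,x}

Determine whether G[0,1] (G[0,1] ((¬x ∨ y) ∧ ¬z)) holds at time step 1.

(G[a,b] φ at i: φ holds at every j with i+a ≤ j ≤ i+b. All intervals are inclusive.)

Check G[0,1] ((¬x ∨ y) ∧ ¬z) at every j in [1,2]:
  j=1: fails at 2
  j=2: fails at 2
Fails at j=1 → formula fails.

Does not hold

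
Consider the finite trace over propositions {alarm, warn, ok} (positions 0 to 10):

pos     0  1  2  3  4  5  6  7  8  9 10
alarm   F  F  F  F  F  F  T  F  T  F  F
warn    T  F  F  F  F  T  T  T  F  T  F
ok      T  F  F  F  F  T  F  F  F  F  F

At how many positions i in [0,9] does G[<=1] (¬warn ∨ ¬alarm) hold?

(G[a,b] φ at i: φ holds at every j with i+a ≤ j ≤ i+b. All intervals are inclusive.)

Evaluate at each i in [0,9]:
  i=0: ✓ (all of [0,1])
  i=1: ✓ (all of [1,2])
  i=2: ✓ (all of [2,3])
  i=3: ✓ (all of [3,4])
  i=4: ✓ (all of [4,5])
  i=5: ✗ (fails at j=6)
  i=6: ✗ (fails at j=6)
  i=7: ✓ (all of [7,8])
  i=8: ✓ (all of [8,9])
  i=9: ✓ (all of [9,10])
Positions where it holds: {0, 1, 2, 3, 4, 7, 8, 9} → 8.

8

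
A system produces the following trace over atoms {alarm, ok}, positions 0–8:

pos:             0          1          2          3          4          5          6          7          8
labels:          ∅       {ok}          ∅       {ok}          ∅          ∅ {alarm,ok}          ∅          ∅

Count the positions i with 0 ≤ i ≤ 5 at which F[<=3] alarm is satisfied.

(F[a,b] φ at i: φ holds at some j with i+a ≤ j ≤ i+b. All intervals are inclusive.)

Evaluate at each i in [0,5]:
  i=0: ✗ (none in [0,3])
  i=1: ✗ (none in [1,4])
  i=2: ✗ (none in [2,5])
  i=3: ✓ (witness j=6)
  i=4: ✓ (witness j=6)
  i=5: ✓ (witness j=6)
Positions where it holds: {3, 4, 5} → 3.

3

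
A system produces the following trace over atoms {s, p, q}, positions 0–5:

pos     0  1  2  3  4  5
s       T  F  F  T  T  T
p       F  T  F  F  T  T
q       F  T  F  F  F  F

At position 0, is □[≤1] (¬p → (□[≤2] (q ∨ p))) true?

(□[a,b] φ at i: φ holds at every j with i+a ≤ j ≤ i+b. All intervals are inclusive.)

Check (¬p → (□[≤2] (q ∨ p))) at every j in [0,1]:
  j=0: antecedent true; consequent fails at 0 → ✗
  j=1: antecedent false → ✓
Fails at j=0 → formula fails.

False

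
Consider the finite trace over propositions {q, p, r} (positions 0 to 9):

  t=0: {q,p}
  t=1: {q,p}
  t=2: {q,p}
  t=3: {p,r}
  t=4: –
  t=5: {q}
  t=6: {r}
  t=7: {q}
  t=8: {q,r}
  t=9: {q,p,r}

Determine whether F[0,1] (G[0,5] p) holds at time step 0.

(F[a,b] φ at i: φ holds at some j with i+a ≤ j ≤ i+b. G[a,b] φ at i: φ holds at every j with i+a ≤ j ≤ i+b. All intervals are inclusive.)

False

Check G[0,5] p at each j in [0,1]:
  j=0: fails at 4
  j=1: fails at 4
No position in the window satisfies it → formula fails.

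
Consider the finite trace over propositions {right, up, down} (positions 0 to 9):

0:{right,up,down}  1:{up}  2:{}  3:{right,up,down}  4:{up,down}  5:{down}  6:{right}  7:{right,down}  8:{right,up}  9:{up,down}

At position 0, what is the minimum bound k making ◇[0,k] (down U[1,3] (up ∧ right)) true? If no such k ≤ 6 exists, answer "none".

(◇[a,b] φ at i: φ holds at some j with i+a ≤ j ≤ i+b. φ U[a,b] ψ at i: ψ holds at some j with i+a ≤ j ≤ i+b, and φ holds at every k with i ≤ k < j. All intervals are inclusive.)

none

Scan j = 0,1,… for (down U[1,3] (up ∧ right)):
  j=0: fails
  j=1: fails
  j=2: fails
  j=3: fails
  j=4: fails
  j=5: fails
  j=6: fails
No j in [0,6] satisfies it → none.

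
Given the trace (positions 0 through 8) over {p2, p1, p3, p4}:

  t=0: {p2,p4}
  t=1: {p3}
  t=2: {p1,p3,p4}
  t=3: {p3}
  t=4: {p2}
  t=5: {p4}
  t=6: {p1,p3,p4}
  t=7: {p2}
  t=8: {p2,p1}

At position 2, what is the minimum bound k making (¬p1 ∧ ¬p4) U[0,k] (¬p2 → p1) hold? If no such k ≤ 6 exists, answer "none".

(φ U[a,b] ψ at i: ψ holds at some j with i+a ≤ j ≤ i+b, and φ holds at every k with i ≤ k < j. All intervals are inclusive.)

0

Need earliest j ≥ 2 with (¬p2 → p1), and (¬p1 ∧ ¬p4) at every k in [2,j-1].
  j=2: rhs holds (empty prefix). k = 0.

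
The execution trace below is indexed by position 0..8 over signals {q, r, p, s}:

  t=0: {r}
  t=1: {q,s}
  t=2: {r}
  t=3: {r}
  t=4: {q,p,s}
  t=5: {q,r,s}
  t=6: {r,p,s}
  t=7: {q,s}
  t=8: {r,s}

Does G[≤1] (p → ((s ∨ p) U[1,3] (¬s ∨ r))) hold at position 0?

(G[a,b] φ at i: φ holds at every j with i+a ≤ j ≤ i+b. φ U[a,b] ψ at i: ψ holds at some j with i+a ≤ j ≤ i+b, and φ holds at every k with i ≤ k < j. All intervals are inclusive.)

Check (p → ((s ∨ p) U[1,3] (¬s ∨ r))) at every j in [0,1]:
  j=0: antecedent false → ✓
  j=1: antecedent false → ✓
All positions satisfy it → formula holds.

True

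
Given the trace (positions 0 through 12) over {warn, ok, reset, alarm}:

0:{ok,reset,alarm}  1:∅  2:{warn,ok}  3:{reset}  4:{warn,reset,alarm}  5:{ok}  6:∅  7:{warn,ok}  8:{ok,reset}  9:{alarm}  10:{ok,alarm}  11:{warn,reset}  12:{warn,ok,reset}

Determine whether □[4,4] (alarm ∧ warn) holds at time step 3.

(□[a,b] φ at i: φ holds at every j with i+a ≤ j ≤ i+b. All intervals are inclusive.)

Does not hold

Check (alarm ∧ warn) at every j in [7,7]:
  j=7: false
Fails at j=7 → formula fails.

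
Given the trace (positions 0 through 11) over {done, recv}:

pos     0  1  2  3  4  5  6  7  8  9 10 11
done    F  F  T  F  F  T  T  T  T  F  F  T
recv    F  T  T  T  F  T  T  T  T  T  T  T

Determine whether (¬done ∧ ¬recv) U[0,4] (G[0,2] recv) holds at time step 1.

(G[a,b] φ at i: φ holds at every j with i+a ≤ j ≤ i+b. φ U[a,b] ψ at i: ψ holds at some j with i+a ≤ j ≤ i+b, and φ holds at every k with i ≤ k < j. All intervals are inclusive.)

Need some j in [1,5] with G[0,2] recv, and (¬done ∧ ¬recv) at every k in [1,j-1].
  j=1: G[0,2] recv holds; no prefix to check → satisfied.

Holds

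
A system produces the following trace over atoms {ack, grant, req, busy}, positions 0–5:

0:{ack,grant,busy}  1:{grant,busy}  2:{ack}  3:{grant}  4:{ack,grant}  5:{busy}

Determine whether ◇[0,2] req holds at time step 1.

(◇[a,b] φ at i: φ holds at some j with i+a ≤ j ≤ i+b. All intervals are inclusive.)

Does not hold

Check req at each j in [1,3]:
  j=1: false
  j=2: false
  j=3: false
No position in the window satisfies it → formula fails.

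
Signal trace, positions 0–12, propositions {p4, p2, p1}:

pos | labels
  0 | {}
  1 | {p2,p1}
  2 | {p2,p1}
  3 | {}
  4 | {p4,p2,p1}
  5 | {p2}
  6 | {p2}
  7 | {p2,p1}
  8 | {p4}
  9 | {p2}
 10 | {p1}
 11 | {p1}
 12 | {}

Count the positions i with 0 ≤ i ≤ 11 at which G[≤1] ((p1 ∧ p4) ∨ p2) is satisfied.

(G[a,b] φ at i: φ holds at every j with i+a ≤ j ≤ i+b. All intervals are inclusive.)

4

Evaluate at each i in [0,11]:
  i=0: ✗ (fails at j=0)
  i=1: ✓ (all of [1,2])
  i=2: ✗ (fails at j=3)
  i=3: ✗ (fails at j=3)
  i=4: ✓ (all of [4,5])
  i=5: ✓ (all of [5,6])
  i=6: ✓ (all of [6,7])
  i=7: ✗ (fails at j=8)
  i=8: ✗ (fails at j=8)
  i=9: ✗ (fails at j=10)
  i=10: ✗ (fails at j=10)
  i=11: ✗ (fails at j=11)
Positions where it holds: {1, 4, 5, 6} → 4.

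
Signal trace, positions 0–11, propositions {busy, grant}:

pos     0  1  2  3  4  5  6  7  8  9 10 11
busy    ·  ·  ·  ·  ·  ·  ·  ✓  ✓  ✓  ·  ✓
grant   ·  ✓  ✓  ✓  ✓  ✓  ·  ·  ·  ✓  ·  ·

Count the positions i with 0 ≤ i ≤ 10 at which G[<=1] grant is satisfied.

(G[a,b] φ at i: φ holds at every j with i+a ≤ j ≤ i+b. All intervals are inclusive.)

Evaluate at each i in [0,10]:
  i=0: ✗ (fails at j=0)
  i=1: ✓ (all of [1,2])
  i=2: ✓ (all of [2,3])
  i=3: ✓ (all of [3,4])
  i=4: ✓ (all of [4,5])
  i=5: ✗ (fails at j=6)
  i=6: ✗ (fails at j=6)
  i=7: ✗ (fails at j=7)
  i=8: ✗ (fails at j=8)
  i=9: ✗ (fails at j=10)
  i=10: ✗ (fails at j=10)
Positions where it holds: {1, 2, 3, 4} → 4.

4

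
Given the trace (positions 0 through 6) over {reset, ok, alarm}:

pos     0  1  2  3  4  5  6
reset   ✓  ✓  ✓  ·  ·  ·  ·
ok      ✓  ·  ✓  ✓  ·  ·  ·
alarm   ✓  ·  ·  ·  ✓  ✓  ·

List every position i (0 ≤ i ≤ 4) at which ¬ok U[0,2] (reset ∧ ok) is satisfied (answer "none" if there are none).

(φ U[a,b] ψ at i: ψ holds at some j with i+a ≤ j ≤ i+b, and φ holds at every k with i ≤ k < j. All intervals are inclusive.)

0, 1, 2

Evaluate at each i in [0,4]:
  i=0: ✓ (rhs at j=0)
  i=1: ✓ (rhs at j=2; lhs holds on [1,1])
  i=2: ✓ (rhs at j=2)
  i=3: ✗ (no rhs in [3,5])
  i=4: ✗ (no rhs in [4,6])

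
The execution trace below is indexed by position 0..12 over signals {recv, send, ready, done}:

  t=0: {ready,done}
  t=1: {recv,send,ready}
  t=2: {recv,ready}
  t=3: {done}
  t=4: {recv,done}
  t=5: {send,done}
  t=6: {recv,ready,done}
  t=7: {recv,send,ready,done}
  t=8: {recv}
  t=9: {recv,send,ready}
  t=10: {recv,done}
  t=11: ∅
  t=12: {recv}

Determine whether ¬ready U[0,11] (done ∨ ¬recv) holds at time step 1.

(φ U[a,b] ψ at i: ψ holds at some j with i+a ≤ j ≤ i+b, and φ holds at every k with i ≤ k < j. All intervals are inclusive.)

False

Need some j in [1,12] with (done ∨ ¬recv), and ¬ready at every k in [1,j-1].
  j=1: (done ∨ ¬recv) false.
  j=2: (done ∨ ¬recv) false.
  j=3: (done ∨ ¬recv) holds, but ¬ready fails at k=1 → not this j.
  j=4: (done ∨ ¬recv) holds, but ¬ready fails at k=1 → not this j.
  j=5: (done ∨ ¬recv) holds, but ¬ready fails at k=1 → not this j.
  j=6: (done ∨ ¬recv) holds, but ¬ready fails at k=1 → not this j.
  j=7: (done ∨ ¬recv) holds, but ¬ready fails at k=1 → not this j.
  j=8: (done ∨ ¬recv) false.
  j=9: (done ∨ ¬recv) false.
  j=10: (done ∨ ¬recv) holds, but ¬ready fails at k=1 → not this j.
  j=11: (done ∨ ¬recv) holds, but ¬ready fails at k=1 → not this j.
  j=12: (done ∨ ¬recv) false.
No j in the window works → until fails.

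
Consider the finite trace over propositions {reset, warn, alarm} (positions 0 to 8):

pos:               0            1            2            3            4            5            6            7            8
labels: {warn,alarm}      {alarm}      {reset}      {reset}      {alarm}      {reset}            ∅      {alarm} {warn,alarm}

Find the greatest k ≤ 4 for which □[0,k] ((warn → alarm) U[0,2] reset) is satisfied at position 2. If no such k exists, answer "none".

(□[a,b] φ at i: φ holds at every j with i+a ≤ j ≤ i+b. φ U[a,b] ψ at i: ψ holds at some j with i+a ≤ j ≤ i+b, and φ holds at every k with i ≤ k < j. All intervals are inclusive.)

3

((warn → alarm) U[0,2] reset) must hold from j=2 onward; find where it first fails.
  j=2: holds
  j=3: holds
  j=4: holds
  j=5: holds
  j=6: fails
Holds on [2,5], so largest k = 3.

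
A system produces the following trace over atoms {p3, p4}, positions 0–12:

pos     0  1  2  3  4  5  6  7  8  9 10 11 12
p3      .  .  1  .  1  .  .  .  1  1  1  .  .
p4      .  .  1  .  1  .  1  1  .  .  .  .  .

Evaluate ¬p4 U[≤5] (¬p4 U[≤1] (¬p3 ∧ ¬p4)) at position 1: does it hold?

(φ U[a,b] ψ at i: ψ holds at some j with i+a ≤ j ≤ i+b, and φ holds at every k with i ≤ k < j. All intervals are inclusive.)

Need some j in [1,6] with (¬p4 U[≤1] (¬p3 ∧ ¬p4)), and ¬p4 at every k in [1,j-1].
  j=1: (¬p4 U[≤1] (¬p3 ∧ ¬p4)) holds; no prefix to check → satisfied.

Holds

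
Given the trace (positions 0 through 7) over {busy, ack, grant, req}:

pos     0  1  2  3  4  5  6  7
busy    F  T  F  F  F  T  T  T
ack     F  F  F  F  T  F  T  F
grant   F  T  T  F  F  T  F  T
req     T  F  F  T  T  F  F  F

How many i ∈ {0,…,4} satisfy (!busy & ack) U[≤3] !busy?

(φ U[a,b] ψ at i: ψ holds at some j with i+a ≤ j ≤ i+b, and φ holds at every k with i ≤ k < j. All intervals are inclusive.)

Evaluate at each i in [0,4]:
  i=0: ✓ (rhs at j=0)
  i=1: ✗ (lhs fails at k=1 before rhs at j=2)
  i=2: ✓ (rhs at j=2)
  i=3: ✓ (rhs at j=3)
  i=4: ✓ (rhs at j=4)
Positions where it holds: {0, 2, 3, 4} → 4.

4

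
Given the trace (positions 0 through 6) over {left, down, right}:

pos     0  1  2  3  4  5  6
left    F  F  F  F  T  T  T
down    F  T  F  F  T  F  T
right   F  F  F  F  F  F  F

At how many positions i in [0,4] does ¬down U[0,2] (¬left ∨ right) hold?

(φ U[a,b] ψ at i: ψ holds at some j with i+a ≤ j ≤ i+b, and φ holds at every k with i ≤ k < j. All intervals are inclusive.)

4

Evaluate at each i in [0,4]:
  i=0: ✓ (rhs at j=0)
  i=1: ✓ (rhs at j=1)
  i=2: ✓ (rhs at j=2)
  i=3: ✓ (rhs at j=3)
  i=4: ✗ (no rhs in [4,6])
Positions where it holds: {0, 1, 2, 3} → 4.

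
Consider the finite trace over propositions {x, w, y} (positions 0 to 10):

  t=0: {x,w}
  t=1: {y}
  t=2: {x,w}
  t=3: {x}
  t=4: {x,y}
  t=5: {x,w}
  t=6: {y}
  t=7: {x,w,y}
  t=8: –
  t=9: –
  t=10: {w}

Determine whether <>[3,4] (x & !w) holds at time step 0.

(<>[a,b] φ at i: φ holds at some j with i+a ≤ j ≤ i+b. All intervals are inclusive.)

Check (x & !w) at each j in [3,4]:
  j=3: true
  j=4: true
Found at j=3 → formula holds.

Holds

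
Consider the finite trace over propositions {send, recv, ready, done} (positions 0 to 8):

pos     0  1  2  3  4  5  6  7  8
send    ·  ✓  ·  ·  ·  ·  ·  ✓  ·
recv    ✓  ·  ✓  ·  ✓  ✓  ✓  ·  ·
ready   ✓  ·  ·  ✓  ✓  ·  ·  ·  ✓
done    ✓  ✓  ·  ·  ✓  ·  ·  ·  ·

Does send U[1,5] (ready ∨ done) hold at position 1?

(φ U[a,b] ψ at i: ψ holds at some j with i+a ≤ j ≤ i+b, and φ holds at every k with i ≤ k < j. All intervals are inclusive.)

Need some j in [2,6] with (ready ∨ done), and send at every k in [1,j-1].
  j=2: (ready ∨ done) false.
  j=3: (ready ∨ done) holds, but send fails at k=2 → not this j.
  j=4: (ready ∨ done) holds, but send fails at k=2 → not this j.
  j=5: (ready ∨ done) false.
  j=6: (ready ∨ done) false.
No j in the window works → until fails.

Does not hold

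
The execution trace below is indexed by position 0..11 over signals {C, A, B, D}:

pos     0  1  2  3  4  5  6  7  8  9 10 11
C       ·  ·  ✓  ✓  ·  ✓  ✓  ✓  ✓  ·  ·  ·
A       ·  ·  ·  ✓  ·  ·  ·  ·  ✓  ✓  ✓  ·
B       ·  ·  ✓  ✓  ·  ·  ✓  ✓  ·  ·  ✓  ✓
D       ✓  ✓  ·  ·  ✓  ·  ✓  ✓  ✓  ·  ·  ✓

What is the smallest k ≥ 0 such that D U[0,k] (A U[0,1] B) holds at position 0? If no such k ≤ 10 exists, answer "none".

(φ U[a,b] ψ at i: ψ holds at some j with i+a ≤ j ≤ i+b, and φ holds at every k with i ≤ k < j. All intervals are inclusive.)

2

Need earliest j ≥ 0 with (A U[0,1] B), and D at every k in [0,j-1].
  j=0: rhs fails.
  j=1: rhs fails.
  j=2: rhs holds; lhs holds on [0,1]. k = 2.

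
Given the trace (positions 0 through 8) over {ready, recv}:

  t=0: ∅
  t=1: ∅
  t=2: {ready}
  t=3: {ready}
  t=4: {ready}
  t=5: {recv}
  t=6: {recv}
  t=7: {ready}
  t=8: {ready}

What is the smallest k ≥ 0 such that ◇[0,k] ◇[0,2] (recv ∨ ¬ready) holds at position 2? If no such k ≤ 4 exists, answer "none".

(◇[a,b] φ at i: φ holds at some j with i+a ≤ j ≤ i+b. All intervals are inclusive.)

1

Scan j = 2,3,… for ◇[0,2] (recv ∨ ¬ready):
  j=2: fails
  j=3: holds
First hit at j=3, so smallest k = 3-2 = 1.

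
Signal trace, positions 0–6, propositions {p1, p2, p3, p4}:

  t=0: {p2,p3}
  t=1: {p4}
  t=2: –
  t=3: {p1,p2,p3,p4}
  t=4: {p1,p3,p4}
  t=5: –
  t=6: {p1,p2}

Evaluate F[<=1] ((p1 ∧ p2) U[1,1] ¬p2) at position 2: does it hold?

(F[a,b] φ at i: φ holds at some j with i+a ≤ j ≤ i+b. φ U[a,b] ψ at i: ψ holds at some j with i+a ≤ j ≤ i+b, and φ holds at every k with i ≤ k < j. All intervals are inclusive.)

Check ((p1 ∧ p2) U[1,1] ¬p2) at each j in [2,3]:
  j=2: fails
  j=3: holds
Found at j=3 → formula holds.

True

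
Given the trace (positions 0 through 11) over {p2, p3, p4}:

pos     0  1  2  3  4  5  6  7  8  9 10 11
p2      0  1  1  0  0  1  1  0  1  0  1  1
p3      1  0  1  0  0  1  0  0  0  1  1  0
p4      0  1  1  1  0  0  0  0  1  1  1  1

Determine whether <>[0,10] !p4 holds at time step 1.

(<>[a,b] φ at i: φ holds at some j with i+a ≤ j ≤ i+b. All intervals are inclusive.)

Holds

Check !p4 at each j in [1,11]:
  j=1: false
  j=2: false
  j=3: false
  j=4: true
  j=5: true
  j=6: true
  j=7: true
  j=8: false
  j=9: false
  j=10: false
  j=11: false
Found at j=4 → formula holds.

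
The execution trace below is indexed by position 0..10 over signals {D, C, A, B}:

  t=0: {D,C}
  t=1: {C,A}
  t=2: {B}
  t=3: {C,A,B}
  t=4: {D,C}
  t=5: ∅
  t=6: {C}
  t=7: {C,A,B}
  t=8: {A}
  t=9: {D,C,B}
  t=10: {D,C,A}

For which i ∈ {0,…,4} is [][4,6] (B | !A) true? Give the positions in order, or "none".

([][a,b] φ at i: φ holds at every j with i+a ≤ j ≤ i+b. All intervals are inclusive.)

0, 1

Evaluate at each i in [0,4]:
  i=0: ✓ (all of [4,6])
  i=1: ✓ (all of [5,7])
  i=2: ✗ (fails at j=8)
  i=3: ✗ (fails at j=8)
  i=4: ✗ (fails at j=8)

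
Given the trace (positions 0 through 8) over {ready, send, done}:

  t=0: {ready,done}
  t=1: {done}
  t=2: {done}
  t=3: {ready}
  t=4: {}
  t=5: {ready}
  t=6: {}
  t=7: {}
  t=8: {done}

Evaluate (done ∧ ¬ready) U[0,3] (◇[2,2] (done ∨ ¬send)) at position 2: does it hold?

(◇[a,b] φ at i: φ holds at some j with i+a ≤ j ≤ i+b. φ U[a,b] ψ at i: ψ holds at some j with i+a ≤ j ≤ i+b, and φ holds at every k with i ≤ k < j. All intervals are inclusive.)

Need some j in [2,5] with ◇[2,2] (done ∨ ¬send), and (done ∧ ¬ready) at every k in [2,j-1].
  j=2: ◇[2,2] (done ∨ ¬send) holds; no prefix to check → satisfied.

True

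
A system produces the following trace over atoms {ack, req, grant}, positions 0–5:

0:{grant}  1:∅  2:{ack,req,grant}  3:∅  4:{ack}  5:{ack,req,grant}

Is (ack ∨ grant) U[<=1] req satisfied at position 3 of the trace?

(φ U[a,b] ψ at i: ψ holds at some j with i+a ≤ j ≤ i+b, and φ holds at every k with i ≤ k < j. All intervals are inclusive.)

Need some j in [3,4] with req, and (ack ∨ grant) at every k in [3,j-1].
  j=3: req false.
  j=4: req false.
No j in the window works → until fails.

False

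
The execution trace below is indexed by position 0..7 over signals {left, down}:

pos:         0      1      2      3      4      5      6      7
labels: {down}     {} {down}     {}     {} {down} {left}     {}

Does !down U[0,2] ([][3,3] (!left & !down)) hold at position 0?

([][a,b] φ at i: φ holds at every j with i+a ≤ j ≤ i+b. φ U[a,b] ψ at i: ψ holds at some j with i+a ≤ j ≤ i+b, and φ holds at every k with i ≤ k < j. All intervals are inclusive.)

Need some j in [0,2] with [][3,3] (!left & !down), and !down at every k in [0,j-1].
  j=0: [][3,3] (!left & !down) holds; no prefix to check → satisfied.

Holds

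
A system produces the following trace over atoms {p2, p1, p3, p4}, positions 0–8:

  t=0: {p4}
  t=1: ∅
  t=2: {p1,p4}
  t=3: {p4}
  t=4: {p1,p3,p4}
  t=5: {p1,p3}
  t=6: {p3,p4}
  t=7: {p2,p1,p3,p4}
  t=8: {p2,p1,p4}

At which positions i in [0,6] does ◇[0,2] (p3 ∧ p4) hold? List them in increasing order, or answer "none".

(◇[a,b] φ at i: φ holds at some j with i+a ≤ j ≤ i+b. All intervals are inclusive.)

Evaluate at each i in [0,6]:
  i=0: ✗ (none in [0,2])
  i=1: ✗ (none in [1,3])
  i=2: ✓ (witness j=4)
  i=3: ✓ (witness j=4)
  i=4: ✓ (witness j=4)
  i=5: ✓ (witness j=6)
  i=6: ✓ (witness j=6)

2, 3, 4, 5, 6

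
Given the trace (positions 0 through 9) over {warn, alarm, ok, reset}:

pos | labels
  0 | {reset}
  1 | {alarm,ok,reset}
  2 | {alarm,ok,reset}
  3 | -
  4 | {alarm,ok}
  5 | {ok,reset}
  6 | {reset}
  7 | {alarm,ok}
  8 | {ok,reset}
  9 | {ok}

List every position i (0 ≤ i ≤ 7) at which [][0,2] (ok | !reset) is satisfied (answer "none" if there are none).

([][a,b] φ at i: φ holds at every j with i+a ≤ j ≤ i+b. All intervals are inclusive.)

Evaluate at each i in [0,7]:
  i=0: ✗ (fails at j=0)
  i=1: ✓ (all of [1,3])
  i=2: ✓ (all of [2,4])
  i=3: ✓ (all of [3,5])
  i=4: ✗ (fails at j=6)
  i=5: ✗ (fails at j=6)
  i=6: ✗ (fails at j=6)
  i=7: ✓ (all of [7,9])

1, 2, 3, 7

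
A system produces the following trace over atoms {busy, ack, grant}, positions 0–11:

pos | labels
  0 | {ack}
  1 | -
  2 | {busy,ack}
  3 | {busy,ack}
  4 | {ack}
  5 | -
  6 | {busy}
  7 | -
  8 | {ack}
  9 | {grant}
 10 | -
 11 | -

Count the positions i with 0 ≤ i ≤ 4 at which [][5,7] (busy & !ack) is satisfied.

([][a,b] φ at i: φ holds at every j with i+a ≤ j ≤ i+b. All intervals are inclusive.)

0

Evaluate at each i in [0,4]:
  i=0: ✗ (fails at j=5)
  i=1: ✗ (fails at j=7)
  i=2: ✗ (fails at j=7)
  i=3: ✗ (fails at j=8)
  i=4: ✗ (fails at j=9)
Positions where it holds: {} → 0.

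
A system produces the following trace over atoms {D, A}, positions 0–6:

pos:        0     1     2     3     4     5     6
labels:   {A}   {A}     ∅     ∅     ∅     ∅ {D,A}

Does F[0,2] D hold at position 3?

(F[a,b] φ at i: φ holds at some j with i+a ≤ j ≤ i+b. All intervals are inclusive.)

Does not hold

Check D at each j in [3,5]:
  j=3: false
  j=4: false
  j=5: false
No position in the window satisfies it → formula fails.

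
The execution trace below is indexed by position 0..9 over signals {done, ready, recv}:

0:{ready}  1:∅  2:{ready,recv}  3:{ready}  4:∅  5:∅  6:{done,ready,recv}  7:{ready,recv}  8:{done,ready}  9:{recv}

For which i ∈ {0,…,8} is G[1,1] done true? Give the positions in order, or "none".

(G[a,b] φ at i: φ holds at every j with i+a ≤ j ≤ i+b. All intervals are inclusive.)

Evaluate at each i in [0,8]:
  i=0: ✗ (fails at j=1)
  i=1: ✗ (fails at j=2)
  i=2: ✗ (fails at j=3)
  i=3: ✗ (fails at j=4)
  i=4: ✗ (fails at j=5)
  i=5: ✓ (all of [6,6])
  i=6: ✗ (fails at j=7)
  i=7: ✓ (all of [8,8])
  i=8: ✗ (fails at j=9)

5, 7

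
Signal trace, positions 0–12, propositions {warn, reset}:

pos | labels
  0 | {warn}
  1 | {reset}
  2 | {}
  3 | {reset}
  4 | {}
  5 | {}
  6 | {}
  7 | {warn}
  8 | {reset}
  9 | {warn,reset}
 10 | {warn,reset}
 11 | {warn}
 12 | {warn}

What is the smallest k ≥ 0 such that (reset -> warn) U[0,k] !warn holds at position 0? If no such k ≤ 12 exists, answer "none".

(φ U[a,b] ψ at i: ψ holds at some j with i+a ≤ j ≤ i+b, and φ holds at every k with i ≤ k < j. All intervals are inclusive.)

Need earliest j ≥ 0 with !warn, and (reset -> warn) at every k in [0,j-1].
  j=0: rhs fails.
  j=1: rhs holds; lhs holds on [0,0]. k = 1.

1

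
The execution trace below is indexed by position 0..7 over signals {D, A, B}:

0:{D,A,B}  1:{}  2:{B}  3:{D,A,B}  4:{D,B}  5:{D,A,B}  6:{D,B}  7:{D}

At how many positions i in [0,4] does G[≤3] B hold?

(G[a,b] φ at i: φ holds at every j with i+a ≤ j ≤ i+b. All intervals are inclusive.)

Evaluate at each i in [0,4]:
  i=0: ✗ (fails at j=1)
  i=1: ✗ (fails at j=1)
  i=2: ✓ (all of [2,5])
  i=3: ✓ (all of [3,6])
  i=4: ✗ (fails at j=7)
Positions where it holds: {2, 3} → 2.

2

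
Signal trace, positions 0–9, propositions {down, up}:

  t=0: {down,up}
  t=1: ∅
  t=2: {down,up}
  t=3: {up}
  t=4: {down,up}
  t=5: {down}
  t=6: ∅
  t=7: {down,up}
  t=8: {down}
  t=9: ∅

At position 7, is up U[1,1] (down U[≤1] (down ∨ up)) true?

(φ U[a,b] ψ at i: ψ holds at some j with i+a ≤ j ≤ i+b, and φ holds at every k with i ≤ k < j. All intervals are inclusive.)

Need some j in [8,8] with (down U[≤1] (down ∨ up)), and up at every k in [7,j-1].
  j=8: (down U[≤1] (down ∨ up)) holds; up holds at every k in [7,7] → satisfied.

Holds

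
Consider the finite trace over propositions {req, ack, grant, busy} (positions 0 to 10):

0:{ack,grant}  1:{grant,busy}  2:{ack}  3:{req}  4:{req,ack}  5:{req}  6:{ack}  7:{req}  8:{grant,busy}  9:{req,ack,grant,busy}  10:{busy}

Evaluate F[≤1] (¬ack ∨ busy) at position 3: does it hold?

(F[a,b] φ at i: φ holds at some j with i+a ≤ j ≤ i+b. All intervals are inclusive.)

Yes

Check (¬ack ∨ busy) at each j in [3,4]:
  j=3: true
  j=4: false
Found at j=3 → formula holds.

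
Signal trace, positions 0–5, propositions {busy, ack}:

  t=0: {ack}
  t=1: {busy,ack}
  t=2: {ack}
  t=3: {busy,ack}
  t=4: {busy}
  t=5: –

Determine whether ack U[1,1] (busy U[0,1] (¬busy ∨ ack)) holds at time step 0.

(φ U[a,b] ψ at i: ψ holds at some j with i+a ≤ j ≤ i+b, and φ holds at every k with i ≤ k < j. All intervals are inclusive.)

Yes

Need some j in [1,1] with (busy U[0,1] (¬busy ∨ ack)), and ack at every k in [0,j-1].
  j=1: (busy U[0,1] (¬busy ∨ ack)) holds; ack holds at every k in [0,0] → satisfied.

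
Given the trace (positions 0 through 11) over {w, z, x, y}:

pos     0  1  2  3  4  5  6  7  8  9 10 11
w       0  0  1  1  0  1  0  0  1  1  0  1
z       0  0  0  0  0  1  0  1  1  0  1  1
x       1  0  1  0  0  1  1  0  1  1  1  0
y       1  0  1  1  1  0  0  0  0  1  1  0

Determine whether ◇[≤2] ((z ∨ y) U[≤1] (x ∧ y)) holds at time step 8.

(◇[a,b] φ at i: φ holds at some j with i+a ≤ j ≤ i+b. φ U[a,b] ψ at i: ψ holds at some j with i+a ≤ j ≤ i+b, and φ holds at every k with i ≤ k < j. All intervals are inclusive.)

Check ((z ∨ y) U[≤1] (x ∧ y)) at each j in [8,10]:
  j=8: holds
  j=9: holds
  j=10: holds
Found at j=8 → formula holds.

Yes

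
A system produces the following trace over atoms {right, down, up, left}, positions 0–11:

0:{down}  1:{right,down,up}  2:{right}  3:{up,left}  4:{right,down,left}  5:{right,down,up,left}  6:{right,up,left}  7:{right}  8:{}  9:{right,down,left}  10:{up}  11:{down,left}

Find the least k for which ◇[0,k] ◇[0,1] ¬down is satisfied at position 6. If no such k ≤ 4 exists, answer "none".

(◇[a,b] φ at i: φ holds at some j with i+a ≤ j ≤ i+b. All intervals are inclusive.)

0

Scan j = 6,7,… for ◇[0,1] ¬down:
  j=6: holds
First hit at j=6, so smallest k = 6-6 = 0.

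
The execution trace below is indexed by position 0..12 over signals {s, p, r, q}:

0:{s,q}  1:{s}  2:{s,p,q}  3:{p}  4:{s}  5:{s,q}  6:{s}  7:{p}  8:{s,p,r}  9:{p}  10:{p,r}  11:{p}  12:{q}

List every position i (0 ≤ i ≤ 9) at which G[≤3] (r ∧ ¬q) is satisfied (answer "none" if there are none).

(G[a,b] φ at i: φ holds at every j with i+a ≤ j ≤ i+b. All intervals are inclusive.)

none

Evaluate at each i in [0,9]:
  i=0: ✗ (fails at j=0)
  i=1: ✗ (fails at j=1)
  i=2: ✗ (fails at j=2)
  i=3: ✗ (fails at j=3)
  i=4: ✗ (fails at j=4)
  i=5: ✗ (fails at j=5)
  i=6: ✗ (fails at j=6)
  i=7: ✗ (fails at j=7)
  i=8: ✗ (fails at j=9)
  i=9: ✗ (fails at j=9)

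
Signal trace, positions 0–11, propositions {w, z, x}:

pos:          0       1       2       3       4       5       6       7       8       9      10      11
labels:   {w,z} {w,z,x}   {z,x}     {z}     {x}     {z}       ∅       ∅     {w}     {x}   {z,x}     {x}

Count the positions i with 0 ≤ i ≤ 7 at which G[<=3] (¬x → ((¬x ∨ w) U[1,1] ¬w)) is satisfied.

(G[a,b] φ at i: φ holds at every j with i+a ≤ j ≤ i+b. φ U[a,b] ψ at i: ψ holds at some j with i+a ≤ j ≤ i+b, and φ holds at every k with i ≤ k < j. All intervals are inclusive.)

3

Evaluate at each i in [0,7]:
  i=0: ✗ (fails at j=0)
  i=1: ✓ (all of [1,4])
  i=2: ✓ (all of [2,5])
  i=3: ✓ (all of [3,6])
  i=4: ✗ (fails at j=7)
  i=5: ✗ (fails at j=7)
  i=6: ✗ (fails at j=7)
  i=7: ✗ (fails at j=7)
Positions where it holds: {1, 2, 3} → 3.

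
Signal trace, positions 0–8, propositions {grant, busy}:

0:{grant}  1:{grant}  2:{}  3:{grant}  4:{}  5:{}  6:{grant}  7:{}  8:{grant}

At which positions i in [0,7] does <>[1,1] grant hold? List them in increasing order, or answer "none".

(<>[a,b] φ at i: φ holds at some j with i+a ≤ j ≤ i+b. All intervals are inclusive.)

0, 2, 5, 7

Evaluate at each i in [0,7]:
  i=0: ✓ (witness j=1)
  i=1: ✗ (none in [2,2])
  i=2: ✓ (witness j=3)
  i=3: ✗ (none in [4,4])
  i=4: ✗ (none in [5,5])
  i=5: ✓ (witness j=6)
  i=6: ✗ (none in [7,7])
  i=7: ✓ (witness j=8)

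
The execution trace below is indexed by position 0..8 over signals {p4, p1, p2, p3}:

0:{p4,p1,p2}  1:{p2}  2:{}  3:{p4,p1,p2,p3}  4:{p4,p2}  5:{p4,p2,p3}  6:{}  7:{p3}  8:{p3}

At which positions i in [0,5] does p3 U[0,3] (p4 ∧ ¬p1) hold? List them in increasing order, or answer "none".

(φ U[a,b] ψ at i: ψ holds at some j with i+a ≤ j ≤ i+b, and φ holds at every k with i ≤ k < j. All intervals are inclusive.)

3, 4, 5

Evaluate at each i in [0,5]:
  i=0: ✗ (no rhs in [0,3])
  i=1: ✗ (lhs fails at k=1 before rhs at j=4)
  i=2: ✗ (lhs fails at k=2 before rhs at j=4)
  i=3: ✓ (rhs at j=4; lhs holds on [3,3])
  i=4: ✓ (rhs at j=4)
  i=5: ✓ (rhs at j=5)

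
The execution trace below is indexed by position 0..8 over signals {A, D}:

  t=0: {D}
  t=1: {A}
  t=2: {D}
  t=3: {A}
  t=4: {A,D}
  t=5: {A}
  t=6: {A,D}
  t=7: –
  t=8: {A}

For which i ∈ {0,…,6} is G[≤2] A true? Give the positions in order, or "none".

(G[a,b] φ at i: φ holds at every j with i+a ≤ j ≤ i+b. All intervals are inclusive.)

Evaluate at each i in [0,6]:
  i=0: ✗ (fails at j=0)
  i=1: ✗ (fails at j=2)
  i=2: ✗ (fails at j=2)
  i=3: ✓ (all of [3,5])
  i=4: ✓ (all of [4,6])
  i=5: ✗ (fails at j=7)
  i=6: ✗ (fails at j=7)

3, 4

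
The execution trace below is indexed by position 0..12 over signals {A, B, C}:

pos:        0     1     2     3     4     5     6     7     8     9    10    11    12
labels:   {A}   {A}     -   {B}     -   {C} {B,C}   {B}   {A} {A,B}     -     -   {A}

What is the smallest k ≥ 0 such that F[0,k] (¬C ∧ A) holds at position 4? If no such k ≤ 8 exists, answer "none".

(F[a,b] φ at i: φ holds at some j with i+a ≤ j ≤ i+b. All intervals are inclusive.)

Scan j = 4,5,… for (¬C ∧ A):
  j=4: fails
  j=5: fails
  j=6: fails
  j=7: fails
  j=8: holds
First hit at j=8, so smallest k = 8-4 = 4.

4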